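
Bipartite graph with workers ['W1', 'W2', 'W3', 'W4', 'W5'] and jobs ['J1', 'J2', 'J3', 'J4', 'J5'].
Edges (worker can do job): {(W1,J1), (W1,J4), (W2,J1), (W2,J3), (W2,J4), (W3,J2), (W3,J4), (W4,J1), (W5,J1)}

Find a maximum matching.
Matching: {(W1,J4), (W2,J3), (W3,J2), (W5,J1)}

Maximum matching (size 4):
  W1 → J4
  W2 → J3
  W3 → J2
  W5 → J1

Each worker is assigned to at most one job, and each job to at most one worker.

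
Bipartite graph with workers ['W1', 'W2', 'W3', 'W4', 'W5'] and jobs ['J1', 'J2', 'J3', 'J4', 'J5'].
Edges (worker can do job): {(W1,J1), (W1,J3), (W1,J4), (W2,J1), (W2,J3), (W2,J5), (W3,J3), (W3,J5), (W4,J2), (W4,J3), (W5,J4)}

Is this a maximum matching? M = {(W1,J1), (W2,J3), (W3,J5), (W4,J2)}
No, size 4 is not maximum

Proposed matching has size 4.
Maximum matching size for this graph: 5.

This is NOT maximum - can be improved to size 5.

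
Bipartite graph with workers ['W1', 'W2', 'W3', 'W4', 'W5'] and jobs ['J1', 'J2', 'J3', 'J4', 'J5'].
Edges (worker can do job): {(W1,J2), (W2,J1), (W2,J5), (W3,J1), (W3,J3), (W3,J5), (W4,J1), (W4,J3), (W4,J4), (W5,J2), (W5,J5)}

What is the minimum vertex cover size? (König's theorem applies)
Minimum vertex cover size = 5

By König's theorem: in bipartite graphs,
min vertex cover = max matching = 5

Maximum matching has size 5, so minimum vertex cover also has size 5.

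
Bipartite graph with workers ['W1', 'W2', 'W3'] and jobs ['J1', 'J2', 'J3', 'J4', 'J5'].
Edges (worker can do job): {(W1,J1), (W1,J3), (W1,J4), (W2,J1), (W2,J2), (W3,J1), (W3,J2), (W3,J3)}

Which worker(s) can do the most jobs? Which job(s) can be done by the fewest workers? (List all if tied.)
Most versatile: W1, W3 (3 jobs); Least covered: J5 (0 workers)

Worker degrees (jobs they can do): W1:3, W2:2, W3:3
Job degrees (workers who can do it): J1:3, J2:2, J3:2, J4:1, J5:0

Maximum worker degree is 3, achieved by: W1, W3
Minimum job degree is 0, achieved by: J5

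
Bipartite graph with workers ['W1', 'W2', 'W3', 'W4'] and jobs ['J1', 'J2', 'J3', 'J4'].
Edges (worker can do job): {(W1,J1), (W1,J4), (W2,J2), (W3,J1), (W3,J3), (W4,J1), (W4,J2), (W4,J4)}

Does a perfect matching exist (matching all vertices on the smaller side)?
Yes, perfect matching exists (size 4)

Perfect matching: {(W1,J4), (W2,J2), (W3,J3), (W4,J1)}
All 4 vertices on the smaller side are matched.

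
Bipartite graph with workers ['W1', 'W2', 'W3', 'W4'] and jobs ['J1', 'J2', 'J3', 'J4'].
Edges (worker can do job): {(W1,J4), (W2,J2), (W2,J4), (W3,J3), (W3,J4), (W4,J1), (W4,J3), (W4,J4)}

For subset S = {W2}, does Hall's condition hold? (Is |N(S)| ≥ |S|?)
Yes: |N(S)| = 2, |S| = 1

Subset S = {W2}
Neighbors N(S) = {J2, J4}

|N(S)| = 2, |S| = 1
Hall's condition: |N(S)| ≥ |S| is satisfied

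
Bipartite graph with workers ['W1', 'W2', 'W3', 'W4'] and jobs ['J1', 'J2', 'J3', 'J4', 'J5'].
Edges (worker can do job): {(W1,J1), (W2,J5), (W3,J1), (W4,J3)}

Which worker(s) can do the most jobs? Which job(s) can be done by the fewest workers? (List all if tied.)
Most versatile: W1, W2, W3, W4 (1 jobs); Least covered: J2, J4 (0 workers)

Worker degrees (jobs they can do): W1:1, W2:1, W3:1, W4:1
Job degrees (workers who can do it): J1:2, J2:0, J3:1, J4:0, J5:1

Maximum worker degree is 1, achieved by: W1, W2, W3, W4
Minimum job degree is 0, achieved by: J2, J4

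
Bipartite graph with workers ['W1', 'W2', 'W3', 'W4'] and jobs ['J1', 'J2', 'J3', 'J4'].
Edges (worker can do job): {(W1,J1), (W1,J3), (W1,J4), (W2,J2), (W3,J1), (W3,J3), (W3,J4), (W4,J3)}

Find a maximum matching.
Matching: {(W1,J1), (W2,J2), (W3,J4), (W4,J3)}

Maximum matching (size 4):
  W1 → J1
  W2 → J2
  W3 → J4
  W4 → J3

Each worker is assigned to at most one job, and each job to at most one worker.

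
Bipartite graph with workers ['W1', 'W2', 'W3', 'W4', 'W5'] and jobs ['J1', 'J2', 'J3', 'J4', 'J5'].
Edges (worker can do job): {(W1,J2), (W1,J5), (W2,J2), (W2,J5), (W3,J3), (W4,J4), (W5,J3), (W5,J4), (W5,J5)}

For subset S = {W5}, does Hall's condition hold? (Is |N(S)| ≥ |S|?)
Yes: |N(S)| = 3, |S| = 1

Subset S = {W5}
Neighbors N(S) = {J3, J4, J5}

|N(S)| = 3, |S| = 1
Hall's condition: |N(S)| ≥ |S| is satisfied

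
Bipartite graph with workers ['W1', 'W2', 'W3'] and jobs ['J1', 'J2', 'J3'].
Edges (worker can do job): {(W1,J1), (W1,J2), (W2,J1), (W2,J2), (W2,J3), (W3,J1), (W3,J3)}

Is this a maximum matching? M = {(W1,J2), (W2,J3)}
No, size 2 is not maximum

Proposed matching has size 2.
Maximum matching size for this graph: 3.

This is NOT maximum - can be improved to size 3.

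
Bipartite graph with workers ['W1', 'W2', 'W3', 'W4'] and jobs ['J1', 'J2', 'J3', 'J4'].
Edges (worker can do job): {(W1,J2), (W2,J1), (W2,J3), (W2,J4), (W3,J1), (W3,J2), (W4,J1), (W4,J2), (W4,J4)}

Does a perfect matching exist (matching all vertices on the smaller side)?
Yes, perfect matching exists (size 4)

Perfect matching: {(W1,J2), (W2,J3), (W3,J1), (W4,J4)}
All 4 vertices on the smaller side are matched.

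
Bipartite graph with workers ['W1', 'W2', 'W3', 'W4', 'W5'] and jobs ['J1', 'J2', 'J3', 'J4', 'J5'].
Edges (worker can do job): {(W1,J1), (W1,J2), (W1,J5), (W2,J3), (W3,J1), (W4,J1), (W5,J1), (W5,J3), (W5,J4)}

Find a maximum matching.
Matching: {(W1,J5), (W2,J3), (W3,J1), (W5,J4)}

Maximum matching (size 4):
  W1 → J5
  W2 → J3
  W3 → J1
  W5 → J4

Each worker is assigned to at most one job, and each job to at most one worker.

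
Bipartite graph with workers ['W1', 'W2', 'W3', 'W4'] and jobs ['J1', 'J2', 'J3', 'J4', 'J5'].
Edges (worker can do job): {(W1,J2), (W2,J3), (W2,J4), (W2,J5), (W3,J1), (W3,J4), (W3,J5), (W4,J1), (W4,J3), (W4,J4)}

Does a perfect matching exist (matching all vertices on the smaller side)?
Yes, perfect matching exists (size 4)

Perfect matching: {(W1,J2), (W2,J3), (W3,J5), (W4,J4)}
All 4 vertices on the smaller side are matched.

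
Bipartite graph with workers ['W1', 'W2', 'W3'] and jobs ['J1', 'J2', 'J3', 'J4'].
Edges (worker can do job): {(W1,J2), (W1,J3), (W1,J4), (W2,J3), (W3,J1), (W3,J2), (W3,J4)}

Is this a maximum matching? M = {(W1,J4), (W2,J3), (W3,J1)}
Yes, size 3 is maximum

Proposed matching has size 3.
Maximum matching size for this graph: 3.

This is a maximum matching.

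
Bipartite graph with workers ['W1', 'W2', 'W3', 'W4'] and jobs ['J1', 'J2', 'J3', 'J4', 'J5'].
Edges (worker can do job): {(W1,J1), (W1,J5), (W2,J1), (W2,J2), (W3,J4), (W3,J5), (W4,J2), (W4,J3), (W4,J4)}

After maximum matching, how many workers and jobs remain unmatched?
Unmatched: 0 workers, 1 jobs

Maximum matching size: 4
Workers: 4 total, 4 matched, 0 unmatched
Jobs: 5 total, 4 matched, 1 unmatched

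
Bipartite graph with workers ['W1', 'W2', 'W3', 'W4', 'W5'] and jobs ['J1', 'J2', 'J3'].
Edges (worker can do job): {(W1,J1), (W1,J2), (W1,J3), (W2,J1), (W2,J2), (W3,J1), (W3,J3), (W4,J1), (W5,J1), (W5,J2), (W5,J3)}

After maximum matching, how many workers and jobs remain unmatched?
Unmatched: 2 workers, 0 jobs

Maximum matching size: 3
Workers: 5 total, 3 matched, 2 unmatched
Jobs: 3 total, 3 matched, 0 unmatched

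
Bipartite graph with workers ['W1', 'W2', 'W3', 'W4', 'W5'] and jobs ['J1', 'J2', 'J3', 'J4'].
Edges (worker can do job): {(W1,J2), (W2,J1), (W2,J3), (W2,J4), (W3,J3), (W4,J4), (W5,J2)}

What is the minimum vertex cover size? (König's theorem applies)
Minimum vertex cover size = 4

By König's theorem: in bipartite graphs,
min vertex cover = max matching = 4

Maximum matching has size 4, so minimum vertex cover also has size 4.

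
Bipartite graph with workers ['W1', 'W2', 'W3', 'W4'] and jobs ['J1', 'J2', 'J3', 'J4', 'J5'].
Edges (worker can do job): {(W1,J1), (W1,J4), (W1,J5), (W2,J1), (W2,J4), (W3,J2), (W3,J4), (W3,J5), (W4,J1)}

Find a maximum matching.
Matching: {(W1,J5), (W2,J4), (W3,J2), (W4,J1)}

Maximum matching (size 4):
  W1 → J5
  W2 → J4
  W3 → J2
  W4 → J1

Each worker is assigned to at most one job, and each job to at most one worker.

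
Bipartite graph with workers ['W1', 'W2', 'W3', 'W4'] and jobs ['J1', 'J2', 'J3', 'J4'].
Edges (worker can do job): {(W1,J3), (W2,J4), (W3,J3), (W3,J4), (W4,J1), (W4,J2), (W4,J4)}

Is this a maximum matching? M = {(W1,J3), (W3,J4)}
No, size 2 is not maximum

Proposed matching has size 2.
Maximum matching size for this graph: 3.

This is NOT maximum - can be improved to size 3.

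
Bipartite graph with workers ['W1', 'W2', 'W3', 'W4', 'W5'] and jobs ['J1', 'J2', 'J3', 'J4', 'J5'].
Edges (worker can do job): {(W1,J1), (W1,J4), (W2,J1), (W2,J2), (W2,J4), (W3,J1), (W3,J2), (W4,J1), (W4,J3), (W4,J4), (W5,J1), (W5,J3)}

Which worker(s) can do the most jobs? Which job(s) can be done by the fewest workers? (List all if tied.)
Most versatile: W2, W4 (3 jobs); Least covered: J5 (0 workers)

Worker degrees (jobs they can do): W1:2, W2:3, W3:2, W4:3, W5:2
Job degrees (workers who can do it): J1:5, J2:2, J3:2, J4:3, J5:0

Maximum worker degree is 3, achieved by: W2, W4
Minimum job degree is 0, achieved by: J5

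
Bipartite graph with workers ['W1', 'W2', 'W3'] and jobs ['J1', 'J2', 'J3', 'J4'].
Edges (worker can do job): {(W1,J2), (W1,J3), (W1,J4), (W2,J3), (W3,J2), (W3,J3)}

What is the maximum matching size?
Maximum matching size = 3

Maximum matching: {(W1,J4), (W2,J3), (W3,J2)}
Size: 3

This assigns 3 workers to 3 distinct jobs.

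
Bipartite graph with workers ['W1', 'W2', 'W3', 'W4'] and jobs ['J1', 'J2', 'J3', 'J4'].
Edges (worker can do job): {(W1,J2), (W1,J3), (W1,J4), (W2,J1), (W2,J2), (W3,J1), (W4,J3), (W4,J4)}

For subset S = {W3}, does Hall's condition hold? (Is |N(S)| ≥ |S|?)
Yes: |N(S)| = 1, |S| = 1

Subset S = {W3}
Neighbors N(S) = {J1}

|N(S)| = 1, |S| = 1
Hall's condition: |N(S)| ≥ |S| is satisfied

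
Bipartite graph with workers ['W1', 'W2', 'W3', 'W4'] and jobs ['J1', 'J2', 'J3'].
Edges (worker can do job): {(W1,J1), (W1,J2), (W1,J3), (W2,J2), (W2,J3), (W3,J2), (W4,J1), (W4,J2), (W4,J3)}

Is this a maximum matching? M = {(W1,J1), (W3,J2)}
No, size 2 is not maximum

Proposed matching has size 2.
Maximum matching size for this graph: 3.

This is NOT maximum - can be improved to size 3.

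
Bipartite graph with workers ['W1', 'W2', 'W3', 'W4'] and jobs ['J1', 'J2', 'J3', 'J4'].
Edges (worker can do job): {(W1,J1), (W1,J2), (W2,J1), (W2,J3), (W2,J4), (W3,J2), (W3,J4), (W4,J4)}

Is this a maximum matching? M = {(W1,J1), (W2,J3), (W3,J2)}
No, size 3 is not maximum

Proposed matching has size 3.
Maximum matching size for this graph: 4.

This is NOT maximum - can be improved to size 4.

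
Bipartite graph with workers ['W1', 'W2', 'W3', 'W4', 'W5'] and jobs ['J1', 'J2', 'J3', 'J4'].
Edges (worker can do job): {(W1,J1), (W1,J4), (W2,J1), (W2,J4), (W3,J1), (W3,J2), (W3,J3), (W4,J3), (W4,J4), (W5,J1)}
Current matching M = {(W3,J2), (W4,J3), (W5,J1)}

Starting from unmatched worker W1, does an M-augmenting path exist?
Yes: W1 → J4

An M-augmenting path alternates non-matching / matching edges, starting and ending at unmatched vertices.
Path: W1 → J4
(J4 is unmatched in M, so the path is augmenting.)
Flipping edges along this path would increase |M| from 3 to 4.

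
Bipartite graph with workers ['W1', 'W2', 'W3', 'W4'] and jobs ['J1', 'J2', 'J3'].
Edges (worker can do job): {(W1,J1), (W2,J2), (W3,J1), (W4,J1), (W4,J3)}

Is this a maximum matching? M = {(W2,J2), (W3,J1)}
No, size 2 is not maximum

Proposed matching has size 2.
Maximum matching size for this graph: 3.

This is NOT maximum - can be improved to size 3.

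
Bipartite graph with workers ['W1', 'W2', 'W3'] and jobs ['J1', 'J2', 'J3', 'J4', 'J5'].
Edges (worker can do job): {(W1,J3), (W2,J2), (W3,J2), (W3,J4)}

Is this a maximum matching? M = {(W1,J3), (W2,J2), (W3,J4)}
Yes, size 3 is maximum

Proposed matching has size 3.
Maximum matching size for this graph: 3.

This is a maximum matching.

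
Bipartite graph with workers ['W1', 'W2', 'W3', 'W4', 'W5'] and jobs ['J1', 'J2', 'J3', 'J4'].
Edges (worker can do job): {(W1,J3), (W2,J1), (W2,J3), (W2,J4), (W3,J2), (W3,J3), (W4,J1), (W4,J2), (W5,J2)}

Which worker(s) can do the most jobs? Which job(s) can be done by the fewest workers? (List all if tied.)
Most versatile: W2 (3 jobs); Least covered: J4 (1 workers)

Worker degrees (jobs they can do): W1:1, W2:3, W3:2, W4:2, W5:1
Job degrees (workers who can do it): J1:2, J2:3, J3:3, J4:1

Maximum worker degree is 3, achieved by: W2
Minimum job degree is 1, achieved by: J4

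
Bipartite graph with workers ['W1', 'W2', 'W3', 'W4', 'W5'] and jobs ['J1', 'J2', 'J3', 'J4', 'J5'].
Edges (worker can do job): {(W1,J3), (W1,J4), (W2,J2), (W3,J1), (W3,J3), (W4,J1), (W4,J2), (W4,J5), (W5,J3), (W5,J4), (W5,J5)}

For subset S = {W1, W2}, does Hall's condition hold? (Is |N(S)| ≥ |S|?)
Yes: |N(S)| = 3, |S| = 2

Subset S = {W1, W2}
Neighbors N(S) = {J2, J3, J4}

|N(S)| = 3, |S| = 2
Hall's condition: |N(S)| ≥ |S| is satisfied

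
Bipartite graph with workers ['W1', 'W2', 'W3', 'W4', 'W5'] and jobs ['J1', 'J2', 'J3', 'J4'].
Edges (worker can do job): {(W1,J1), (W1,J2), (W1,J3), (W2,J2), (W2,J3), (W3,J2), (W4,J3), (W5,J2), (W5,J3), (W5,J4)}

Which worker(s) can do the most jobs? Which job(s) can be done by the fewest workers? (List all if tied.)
Most versatile: W1, W5 (3 jobs); Least covered: J1, J4 (1 workers)

Worker degrees (jobs they can do): W1:3, W2:2, W3:1, W4:1, W5:3
Job degrees (workers who can do it): J1:1, J2:4, J3:4, J4:1

Maximum worker degree is 3, achieved by: W1, W5
Minimum job degree is 1, achieved by: J1, J4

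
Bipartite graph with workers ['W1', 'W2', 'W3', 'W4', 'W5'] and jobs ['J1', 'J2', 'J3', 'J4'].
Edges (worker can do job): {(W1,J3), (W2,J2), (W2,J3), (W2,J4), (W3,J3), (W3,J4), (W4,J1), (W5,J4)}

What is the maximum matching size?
Maximum matching size = 4

Maximum matching: {(W2,J2), (W3,J3), (W4,J1), (W5,J4)}
Size: 4

This assigns 4 workers to 4 distinct jobs.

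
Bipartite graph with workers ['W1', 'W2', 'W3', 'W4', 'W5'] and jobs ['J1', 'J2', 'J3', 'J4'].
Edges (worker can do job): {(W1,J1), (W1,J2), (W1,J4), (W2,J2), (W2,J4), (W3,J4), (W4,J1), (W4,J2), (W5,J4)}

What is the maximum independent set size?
Maximum independent set = 6

By König's theorem:
- Min vertex cover = Max matching = 3
- Max independent set = Total vertices - Min vertex cover
- Max independent set = 9 - 3 = 6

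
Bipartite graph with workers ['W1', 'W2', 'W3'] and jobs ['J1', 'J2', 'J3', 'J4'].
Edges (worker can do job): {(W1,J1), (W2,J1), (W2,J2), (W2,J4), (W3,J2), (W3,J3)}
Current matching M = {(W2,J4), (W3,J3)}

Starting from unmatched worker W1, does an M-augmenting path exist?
Yes: W1 → J1

An M-augmenting path alternates non-matching / matching edges, starting and ending at unmatched vertices.
Path: W1 → J1
(J1 is unmatched in M, so the path is augmenting.)
Flipping edges along this path would increase |M| from 2 to 3.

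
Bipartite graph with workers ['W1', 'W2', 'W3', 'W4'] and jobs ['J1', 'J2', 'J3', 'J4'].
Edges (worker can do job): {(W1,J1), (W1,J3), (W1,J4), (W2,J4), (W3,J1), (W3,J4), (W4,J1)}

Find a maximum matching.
Matching: {(W1,J3), (W3,J4), (W4,J1)}

Maximum matching (size 3):
  W1 → J3
  W3 → J4
  W4 → J1

Each worker is assigned to at most one job, and each job to at most one worker.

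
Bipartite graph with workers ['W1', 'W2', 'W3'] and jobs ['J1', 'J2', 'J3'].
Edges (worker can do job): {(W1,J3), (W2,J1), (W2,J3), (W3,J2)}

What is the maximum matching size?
Maximum matching size = 3

Maximum matching: {(W1,J3), (W2,J1), (W3,J2)}
Size: 3

This assigns 3 workers to 3 distinct jobs.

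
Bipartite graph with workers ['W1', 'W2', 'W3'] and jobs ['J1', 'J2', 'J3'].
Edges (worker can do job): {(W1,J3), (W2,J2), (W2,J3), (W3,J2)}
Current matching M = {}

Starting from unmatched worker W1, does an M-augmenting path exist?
Yes: W1 → J3

An M-augmenting path alternates non-matching / matching edges, starting and ending at unmatched vertices.
Path: W1 → J3
(J3 is unmatched in M, so the path is augmenting.)
Flipping edges along this path would increase |M| from 0 to 1.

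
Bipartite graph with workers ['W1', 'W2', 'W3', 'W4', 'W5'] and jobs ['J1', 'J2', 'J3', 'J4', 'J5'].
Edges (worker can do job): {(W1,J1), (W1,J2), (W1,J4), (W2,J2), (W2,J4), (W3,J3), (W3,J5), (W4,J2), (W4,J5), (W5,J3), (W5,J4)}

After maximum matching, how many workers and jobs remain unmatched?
Unmatched: 0 workers, 0 jobs

Maximum matching size: 5
Workers: 5 total, 5 matched, 0 unmatched
Jobs: 5 total, 5 matched, 0 unmatched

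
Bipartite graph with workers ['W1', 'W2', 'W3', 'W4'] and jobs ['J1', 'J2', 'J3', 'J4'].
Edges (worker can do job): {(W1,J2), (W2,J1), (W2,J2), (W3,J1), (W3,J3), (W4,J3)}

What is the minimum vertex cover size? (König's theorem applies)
Minimum vertex cover size = 3

By König's theorem: in bipartite graphs,
min vertex cover = max matching = 3

Maximum matching has size 3, so minimum vertex cover also has size 3.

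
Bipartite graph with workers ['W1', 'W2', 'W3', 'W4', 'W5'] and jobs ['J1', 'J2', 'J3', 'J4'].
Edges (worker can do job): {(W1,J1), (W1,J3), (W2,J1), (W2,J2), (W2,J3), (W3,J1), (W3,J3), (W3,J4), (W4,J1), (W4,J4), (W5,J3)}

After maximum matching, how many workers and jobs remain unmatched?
Unmatched: 1 workers, 0 jobs

Maximum matching size: 4
Workers: 5 total, 4 matched, 1 unmatched
Jobs: 4 total, 4 matched, 0 unmatched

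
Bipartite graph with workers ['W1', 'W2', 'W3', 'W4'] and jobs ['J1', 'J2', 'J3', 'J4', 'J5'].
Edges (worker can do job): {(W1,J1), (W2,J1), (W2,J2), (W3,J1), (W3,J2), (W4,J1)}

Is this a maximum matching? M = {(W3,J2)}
No, size 1 is not maximum

Proposed matching has size 1.
Maximum matching size for this graph: 2.

This is NOT maximum - can be improved to size 2.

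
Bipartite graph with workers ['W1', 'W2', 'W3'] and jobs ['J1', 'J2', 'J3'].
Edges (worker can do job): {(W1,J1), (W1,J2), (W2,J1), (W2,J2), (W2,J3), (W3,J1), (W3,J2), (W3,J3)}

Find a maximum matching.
Matching: {(W1,J2), (W2,J3), (W3,J1)}

Maximum matching (size 3):
  W1 → J2
  W2 → J3
  W3 → J1

Each worker is assigned to at most one job, and each job to at most one worker.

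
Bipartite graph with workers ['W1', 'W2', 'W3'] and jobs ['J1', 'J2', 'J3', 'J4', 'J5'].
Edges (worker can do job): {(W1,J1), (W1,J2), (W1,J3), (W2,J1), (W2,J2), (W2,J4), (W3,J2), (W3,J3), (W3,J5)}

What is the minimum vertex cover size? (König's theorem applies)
Minimum vertex cover size = 3

By König's theorem: in bipartite graphs,
min vertex cover = max matching = 3

Maximum matching has size 3, so minimum vertex cover also has size 3.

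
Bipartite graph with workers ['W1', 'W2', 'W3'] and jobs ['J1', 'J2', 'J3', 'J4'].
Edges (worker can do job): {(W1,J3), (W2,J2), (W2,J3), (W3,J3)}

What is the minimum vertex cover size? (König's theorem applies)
Minimum vertex cover size = 2

By König's theorem: in bipartite graphs,
min vertex cover = max matching = 2

Maximum matching has size 2, so minimum vertex cover also has size 2.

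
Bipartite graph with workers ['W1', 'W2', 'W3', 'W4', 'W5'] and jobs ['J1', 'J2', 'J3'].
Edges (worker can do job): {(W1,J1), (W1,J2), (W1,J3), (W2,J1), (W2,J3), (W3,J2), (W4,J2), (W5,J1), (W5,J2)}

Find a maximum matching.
Matching: {(W1,J3), (W3,J2), (W5,J1)}

Maximum matching (size 3):
  W1 → J3
  W3 → J2
  W5 → J1

Each worker is assigned to at most one job, and each job to at most one worker.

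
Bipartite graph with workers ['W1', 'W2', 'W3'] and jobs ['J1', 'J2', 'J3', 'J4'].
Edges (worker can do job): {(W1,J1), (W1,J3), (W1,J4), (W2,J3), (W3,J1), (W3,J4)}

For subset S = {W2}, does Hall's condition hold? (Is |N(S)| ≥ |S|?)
Yes: |N(S)| = 1, |S| = 1

Subset S = {W2}
Neighbors N(S) = {J3}

|N(S)| = 1, |S| = 1
Hall's condition: |N(S)| ≥ |S| is satisfied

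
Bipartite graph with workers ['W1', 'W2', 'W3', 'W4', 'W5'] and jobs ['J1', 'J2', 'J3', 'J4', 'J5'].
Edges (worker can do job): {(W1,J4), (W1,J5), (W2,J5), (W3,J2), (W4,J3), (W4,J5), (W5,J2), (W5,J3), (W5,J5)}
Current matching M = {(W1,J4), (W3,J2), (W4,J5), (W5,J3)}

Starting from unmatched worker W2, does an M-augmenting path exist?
No augmenting path from W2

Alternating search from W2 reaches jobs: {J2, J3, J5}.
Every reachable job is already matched in M, and following those matched edges back to workers exposes no further unvisited jobs.
No M-augmenting path from W2 exists.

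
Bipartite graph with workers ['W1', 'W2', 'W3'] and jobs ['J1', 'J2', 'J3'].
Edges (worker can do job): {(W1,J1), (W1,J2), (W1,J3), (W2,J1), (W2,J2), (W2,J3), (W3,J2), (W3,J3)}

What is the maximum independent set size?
Maximum independent set = 3

By König's theorem:
- Min vertex cover = Max matching = 3
- Max independent set = Total vertices - Min vertex cover
- Max independent set = 6 - 3 = 3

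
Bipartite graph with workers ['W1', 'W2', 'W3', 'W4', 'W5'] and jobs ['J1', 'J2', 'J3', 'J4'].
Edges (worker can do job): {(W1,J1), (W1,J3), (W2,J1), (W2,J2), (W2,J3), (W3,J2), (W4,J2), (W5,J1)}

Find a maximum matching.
Matching: {(W1,J3), (W3,J2), (W5,J1)}

Maximum matching (size 3):
  W1 → J3
  W3 → J2
  W5 → J1

Each worker is assigned to at most one job, and each job to at most one worker.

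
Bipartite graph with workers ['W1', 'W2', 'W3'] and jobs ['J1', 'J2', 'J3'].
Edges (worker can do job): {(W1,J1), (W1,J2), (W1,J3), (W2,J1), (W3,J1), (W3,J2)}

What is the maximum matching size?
Maximum matching size = 3

Maximum matching: {(W1,J3), (W2,J1), (W3,J2)}
Size: 3

This assigns 3 workers to 3 distinct jobs.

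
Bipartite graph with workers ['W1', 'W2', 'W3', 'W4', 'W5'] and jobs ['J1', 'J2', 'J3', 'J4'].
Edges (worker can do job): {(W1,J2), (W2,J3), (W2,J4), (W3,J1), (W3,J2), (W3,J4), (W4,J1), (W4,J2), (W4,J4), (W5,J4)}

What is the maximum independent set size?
Maximum independent set = 5

By König's theorem:
- Min vertex cover = Max matching = 4
- Max independent set = Total vertices - Min vertex cover
- Max independent set = 9 - 4 = 5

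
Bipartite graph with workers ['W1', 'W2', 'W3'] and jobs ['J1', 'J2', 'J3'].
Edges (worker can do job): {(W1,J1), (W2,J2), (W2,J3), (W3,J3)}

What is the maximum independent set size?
Maximum independent set = 3

By König's theorem:
- Min vertex cover = Max matching = 3
- Max independent set = Total vertices - Min vertex cover
- Max independent set = 6 - 3 = 3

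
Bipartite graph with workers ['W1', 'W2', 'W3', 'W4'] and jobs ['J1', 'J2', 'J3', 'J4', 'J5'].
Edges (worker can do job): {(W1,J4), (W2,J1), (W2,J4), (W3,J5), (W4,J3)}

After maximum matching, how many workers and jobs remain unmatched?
Unmatched: 0 workers, 1 jobs

Maximum matching size: 4
Workers: 4 total, 4 matched, 0 unmatched
Jobs: 5 total, 4 matched, 1 unmatched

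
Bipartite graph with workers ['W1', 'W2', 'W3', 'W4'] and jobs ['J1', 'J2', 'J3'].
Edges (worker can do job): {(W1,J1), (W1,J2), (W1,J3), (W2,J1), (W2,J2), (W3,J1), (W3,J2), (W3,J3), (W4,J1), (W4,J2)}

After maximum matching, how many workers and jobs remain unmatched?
Unmatched: 1 workers, 0 jobs

Maximum matching size: 3
Workers: 4 total, 3 matched, 1 unmatched
Jobs: 3 total, 3 matched, 0 unmatched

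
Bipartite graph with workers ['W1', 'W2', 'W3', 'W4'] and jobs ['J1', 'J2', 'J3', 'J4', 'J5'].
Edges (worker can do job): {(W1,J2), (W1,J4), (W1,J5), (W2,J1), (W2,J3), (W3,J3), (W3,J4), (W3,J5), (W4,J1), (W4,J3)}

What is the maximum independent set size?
Maximum independent set = 5

By König's theorem:
- Min vertex cover = Max matching = 4
- Max independent set = Total vertices - Min vertex cover
- Max independent set = 9 - 4 = 5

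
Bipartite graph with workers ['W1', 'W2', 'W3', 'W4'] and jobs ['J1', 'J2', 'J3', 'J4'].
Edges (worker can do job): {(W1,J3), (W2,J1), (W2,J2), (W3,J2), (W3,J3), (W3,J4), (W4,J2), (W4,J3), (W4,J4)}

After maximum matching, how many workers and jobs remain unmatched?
Unmatched: 0 workers, 0 jobs

Maximum matching size: 4
Workers: 4 total, 4 matched, 0 unmatched
Jobs: 4 total, 4 matched, 0 unmatched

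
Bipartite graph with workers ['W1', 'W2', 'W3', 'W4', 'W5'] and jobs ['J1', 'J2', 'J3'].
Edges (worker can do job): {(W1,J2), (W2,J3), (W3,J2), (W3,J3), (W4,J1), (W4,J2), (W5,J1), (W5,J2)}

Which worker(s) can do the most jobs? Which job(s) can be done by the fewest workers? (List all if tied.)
Most versatile: W3, W4, W5 (2 jobs); Least covered: J1, J3 (2 workers)

Worker degrees (jobs they can do): W1:1, W2:1, W3:2, W4:2, W5:2
Job degrees (workers who can do it): J1:2, J2:4, J3:2

Maximum worker degree is 2, achieved by: W3, W4, W5
Minimum job degree is 2, achieved by: J1, J3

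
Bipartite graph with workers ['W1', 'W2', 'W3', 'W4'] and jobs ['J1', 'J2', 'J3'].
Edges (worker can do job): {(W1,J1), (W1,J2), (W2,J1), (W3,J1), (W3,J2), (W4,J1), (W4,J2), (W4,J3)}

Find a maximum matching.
Matching: {(W1,J1), (W3,J2), (W4,J3)}

Maximum matching (size 3):
  W1 → J1
  W3 → J2
  W4 → J3

Each worker is assigned to at most one job, and each job to at most one worker.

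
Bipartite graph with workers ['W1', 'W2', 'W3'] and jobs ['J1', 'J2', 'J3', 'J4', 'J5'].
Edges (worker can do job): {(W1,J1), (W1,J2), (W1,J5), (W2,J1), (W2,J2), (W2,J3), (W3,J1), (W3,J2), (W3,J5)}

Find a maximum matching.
Matching: {(W1,J2), (W2,J3), (W3,J1)}

Maximum matching (size 3):
  W1 → J2
  W2 → J3
  W3 → J1

Each worker is assigned to at most one job, and each job to at most one worker.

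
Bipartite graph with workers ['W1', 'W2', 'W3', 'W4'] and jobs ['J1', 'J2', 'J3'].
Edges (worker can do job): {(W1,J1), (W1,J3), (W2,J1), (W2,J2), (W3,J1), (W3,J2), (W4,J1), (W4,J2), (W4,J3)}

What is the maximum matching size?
Maximum matching size = 3

Maximum matching: {(W1,J3), (W3,J1), (W4,J2)}
Size: 3

This assigns 3 workers to 3 distinct jobs.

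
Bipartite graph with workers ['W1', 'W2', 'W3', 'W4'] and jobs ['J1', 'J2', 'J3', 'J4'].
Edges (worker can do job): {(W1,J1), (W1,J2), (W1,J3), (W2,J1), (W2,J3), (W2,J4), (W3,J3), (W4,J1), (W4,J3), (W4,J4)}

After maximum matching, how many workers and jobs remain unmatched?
Unmatched: 0 workers, 0 jobs

Maximum matching size: 4
Workers: 4 total, 4 matched, 0 unmatched
Jobs: 4 total, 4 matched, 0 unmatched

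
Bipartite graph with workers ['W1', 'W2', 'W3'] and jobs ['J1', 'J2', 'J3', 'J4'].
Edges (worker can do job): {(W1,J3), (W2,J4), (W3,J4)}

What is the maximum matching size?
Maximum matching size = 2

Maximum matching: {(W1,J3), (W3,J4)}
Size: 2

This assigns 2 workers to 2 distinct jobs.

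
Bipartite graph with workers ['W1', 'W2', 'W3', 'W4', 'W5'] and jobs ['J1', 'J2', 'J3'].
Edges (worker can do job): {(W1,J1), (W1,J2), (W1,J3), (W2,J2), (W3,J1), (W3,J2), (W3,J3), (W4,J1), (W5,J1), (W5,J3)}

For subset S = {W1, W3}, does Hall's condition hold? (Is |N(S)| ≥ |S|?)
Yes: |N(S)| = 3, |S| = 2

Subset S = {W1, W3}
Neighbors N(S) = {J1, J2, J3}

|N(S)| = 3, |S| = 2
Hall's condition: |N(S)| ≥ |S| is satisfied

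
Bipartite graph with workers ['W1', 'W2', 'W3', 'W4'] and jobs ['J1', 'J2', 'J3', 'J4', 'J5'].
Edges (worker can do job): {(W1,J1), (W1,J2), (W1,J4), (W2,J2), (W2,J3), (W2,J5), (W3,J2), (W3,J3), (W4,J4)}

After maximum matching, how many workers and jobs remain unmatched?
Unmatched: 0 workers, 1 jobs

Maximum matching size: 4
Workers: 4 total, 4 matched, 0 unmatched
Jobs: 5 total, 4 matched, 1 unmatched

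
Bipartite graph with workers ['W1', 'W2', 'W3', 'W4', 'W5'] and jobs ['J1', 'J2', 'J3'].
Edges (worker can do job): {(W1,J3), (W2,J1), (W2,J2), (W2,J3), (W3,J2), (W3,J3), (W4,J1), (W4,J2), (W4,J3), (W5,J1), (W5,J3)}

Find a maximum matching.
Matching: {(W3,J2), (W4,J3), (W5,J1)}

Maximum matching (size 3):
  W3 → J2
  W4 → J3
  W5 → J1

Each worker is assigned to at most one job, and each job to at most one worker.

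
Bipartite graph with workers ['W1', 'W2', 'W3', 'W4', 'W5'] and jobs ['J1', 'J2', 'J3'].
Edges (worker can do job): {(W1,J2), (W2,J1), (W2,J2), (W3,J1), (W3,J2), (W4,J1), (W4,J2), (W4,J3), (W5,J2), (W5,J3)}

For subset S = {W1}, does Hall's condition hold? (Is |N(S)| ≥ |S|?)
Yes: |N(S)| = 1, |S| = 1

Subset S = {W1}
Neighbors N(S) = {J2}

|N(S)| = 1, |S| = 1
Hall's condition: |N(S)| ≥ |S| is satisfied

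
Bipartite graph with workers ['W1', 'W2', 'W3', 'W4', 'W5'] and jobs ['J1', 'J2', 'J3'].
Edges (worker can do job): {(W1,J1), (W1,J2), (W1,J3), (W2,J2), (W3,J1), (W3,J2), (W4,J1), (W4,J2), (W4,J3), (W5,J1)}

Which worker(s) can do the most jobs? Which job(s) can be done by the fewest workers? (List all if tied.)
Most versatile: W1, W4 (3 jobs); Least covered: J3 (2 workers)

Worker degrees (jobs they can do): W1:3, W2:1, W3:2, W4:3, W5:1
Job degrees (workers who can do it): J1:4, J2:4, J3:2

Maximum worker degree is 3, achieved by: W1, W4
Minimum job degree is 2, achieved by: J3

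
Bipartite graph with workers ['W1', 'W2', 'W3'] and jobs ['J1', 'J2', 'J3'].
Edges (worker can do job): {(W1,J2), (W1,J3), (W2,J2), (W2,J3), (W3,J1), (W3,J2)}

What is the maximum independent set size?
Maximum independent set = 3

By König's theorem:
- Min vertex cover = Max matching = 3
- Max independent set = Total vertices - Min vertex cover
- Max independent set = 6 - 3 = 3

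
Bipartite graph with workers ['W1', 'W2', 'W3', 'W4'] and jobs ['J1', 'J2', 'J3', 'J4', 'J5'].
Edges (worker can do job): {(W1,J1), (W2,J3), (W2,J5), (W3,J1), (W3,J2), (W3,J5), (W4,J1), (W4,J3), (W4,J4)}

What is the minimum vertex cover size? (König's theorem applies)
Minimum vertex cover size = 4

By König's theorem: in bipartite graphs,
min vertex cover = max matching = 4

Maximum matching has size 4, so minimum vertex cover also has size 4.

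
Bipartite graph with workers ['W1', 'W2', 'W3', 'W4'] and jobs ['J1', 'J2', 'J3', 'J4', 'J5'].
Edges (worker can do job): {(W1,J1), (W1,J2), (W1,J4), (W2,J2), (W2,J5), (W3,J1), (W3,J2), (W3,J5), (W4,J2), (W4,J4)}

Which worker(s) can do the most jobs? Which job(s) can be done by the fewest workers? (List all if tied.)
Most versatile: W1, W3 (3 jobs); Least covered: J3 (0 workers)

Worker degrees (jobs they can do): W1:3, W2:2, W3:3, W4:2
Job degrees (workers who can do it): J1:2, J2:4, J3:0, J4:2, J5:2

Maximum worker degree is 3, achieved by: W1, W3
Minimum job degree is 0, achieved by: J3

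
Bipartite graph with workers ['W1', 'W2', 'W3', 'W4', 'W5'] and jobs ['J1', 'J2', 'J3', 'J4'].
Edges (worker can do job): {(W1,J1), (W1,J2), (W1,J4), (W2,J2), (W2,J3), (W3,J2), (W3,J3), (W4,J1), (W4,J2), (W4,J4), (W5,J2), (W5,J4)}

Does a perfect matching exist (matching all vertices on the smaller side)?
Yes, perfect matching exists (size 4)

Perfect matching: {(W1,J1), (W3,J3), (W4,J4), (W5,J2)}
All 4 vertices on the smaller side are matched.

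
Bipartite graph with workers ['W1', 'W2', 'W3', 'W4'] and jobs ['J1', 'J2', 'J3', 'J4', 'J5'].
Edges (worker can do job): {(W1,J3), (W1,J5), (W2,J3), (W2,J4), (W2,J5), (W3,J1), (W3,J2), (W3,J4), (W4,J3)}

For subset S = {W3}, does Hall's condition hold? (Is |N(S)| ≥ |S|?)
Yes: |N(S)| = 3, |S| = 1

Subset S = {W3}
Neighbors N(S) = {J1, J2, J4}

|N(S)| = 3, |S| = 1
Hall's condition: |N(S)| ≥ |S| is satisfied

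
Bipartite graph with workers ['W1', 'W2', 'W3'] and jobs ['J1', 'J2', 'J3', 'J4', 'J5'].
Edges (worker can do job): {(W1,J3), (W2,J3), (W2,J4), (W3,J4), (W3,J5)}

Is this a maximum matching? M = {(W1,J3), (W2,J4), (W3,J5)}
Yes, size 3 is maximum

Proposed matching has size 3.
Maximum matching size for this graph: 3.

This is a maximum matching.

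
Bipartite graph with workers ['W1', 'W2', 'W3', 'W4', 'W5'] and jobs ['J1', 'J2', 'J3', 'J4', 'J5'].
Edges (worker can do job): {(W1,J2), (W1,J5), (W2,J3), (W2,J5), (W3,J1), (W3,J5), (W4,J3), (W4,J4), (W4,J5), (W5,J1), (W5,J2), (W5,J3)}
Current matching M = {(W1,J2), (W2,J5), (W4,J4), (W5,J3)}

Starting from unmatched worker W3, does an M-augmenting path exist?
Yes: W3 → J1

An M-augmenting path alternates non-matching / matching edges, starting and ending at unmatched vertices.
Path: W3 → J1
(J1 is unmatched in M, so the path is augmenting.)
Flipping edges along this path would increase |M| from 4 to 5.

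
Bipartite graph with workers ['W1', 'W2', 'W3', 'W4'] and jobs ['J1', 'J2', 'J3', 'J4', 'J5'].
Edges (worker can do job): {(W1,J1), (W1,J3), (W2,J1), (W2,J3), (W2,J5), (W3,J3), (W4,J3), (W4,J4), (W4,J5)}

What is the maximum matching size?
Maximum matching size = 4

Maximum matching: {(W1,J1), (W2,J5), (W3,J3), (W4,J4)}
Size: 4

This assigns 4 workers to 4 distinct jobs.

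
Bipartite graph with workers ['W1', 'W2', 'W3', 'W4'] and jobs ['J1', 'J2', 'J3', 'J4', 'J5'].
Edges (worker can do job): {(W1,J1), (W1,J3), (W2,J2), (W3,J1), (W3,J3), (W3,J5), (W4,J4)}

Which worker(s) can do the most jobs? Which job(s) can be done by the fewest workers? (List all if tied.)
Most versatile: W3 (3 jobs); Least covered: J2, J4, J5 (1 workers)

Worker degrees (jobs they can do): W1:2, W2:1, W3:3, W4:1
Job degrees (workers who can do it): J1:2, J2:1, J3:2, J4:1, J5:1

Maximum worker degree is 3, achieved by: W3
Minimum job degree is 1, achieved by: J2, J4, J5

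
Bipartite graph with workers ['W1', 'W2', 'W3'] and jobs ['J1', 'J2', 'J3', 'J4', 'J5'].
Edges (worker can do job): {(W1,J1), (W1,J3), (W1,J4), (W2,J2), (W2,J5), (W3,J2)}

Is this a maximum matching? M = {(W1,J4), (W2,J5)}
No, size 2 is not maximum

Proposed matching has size 2.
Maximum matching size for this graph: 3.

This is NOT maximum - can be improved to size 3.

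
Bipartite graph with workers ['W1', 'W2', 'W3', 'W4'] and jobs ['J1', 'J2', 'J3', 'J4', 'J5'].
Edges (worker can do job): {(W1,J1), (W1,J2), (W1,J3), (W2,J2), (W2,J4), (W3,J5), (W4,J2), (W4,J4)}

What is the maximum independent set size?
Maximum independent set = 5

By König's theorem:
- Min vertex cover = Max matching = 4
- Max independent set = Total vertices - Min vertex cover
- Max independent set = 9 - 4 = 5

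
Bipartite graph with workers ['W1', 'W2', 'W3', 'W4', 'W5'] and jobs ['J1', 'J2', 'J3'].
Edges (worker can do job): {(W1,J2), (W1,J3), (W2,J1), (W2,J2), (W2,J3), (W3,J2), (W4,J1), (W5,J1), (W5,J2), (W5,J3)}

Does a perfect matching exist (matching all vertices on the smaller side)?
Yes, perfect matching exists (size 3)

Perfect matching: {(W1,J3), (W3,J2), (W5,J1)}
All 3 vertices on the smaller side are matched.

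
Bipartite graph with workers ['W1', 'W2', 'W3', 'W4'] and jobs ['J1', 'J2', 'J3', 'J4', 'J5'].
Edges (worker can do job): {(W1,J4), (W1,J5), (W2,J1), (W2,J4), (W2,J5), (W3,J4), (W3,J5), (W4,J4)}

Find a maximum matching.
Matching: {(W2,J1), (W3,J5), (W4,J4)}

Maximum matching (size 3):
  W2 → J1
  W3 → J5
  W4 → J4

Each worker is assigned to at most one job, and each job to at most one worker.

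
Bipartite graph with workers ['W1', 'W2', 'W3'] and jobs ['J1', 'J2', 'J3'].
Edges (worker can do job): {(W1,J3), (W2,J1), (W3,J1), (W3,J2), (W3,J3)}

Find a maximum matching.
Matching: {(W1,J3), (W2,J1), (W3,J2)}

Maximum matching (size 3):
  W1 → J3
  W2 → J1
  W3 → J2

Each worker is assigned to at most one job, and each job to at most one worker.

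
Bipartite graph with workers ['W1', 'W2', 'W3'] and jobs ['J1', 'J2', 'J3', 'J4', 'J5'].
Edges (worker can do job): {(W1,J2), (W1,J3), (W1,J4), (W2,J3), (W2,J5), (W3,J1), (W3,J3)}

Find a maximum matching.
Matching: {(W1,J4), (W2,J3), (W3,J1)}

Maximum matching (size 3):
  W1 → J4
  W2 → J3
  W3 → J1

Each worker is assigned to at most one job, and each job to at most one worker.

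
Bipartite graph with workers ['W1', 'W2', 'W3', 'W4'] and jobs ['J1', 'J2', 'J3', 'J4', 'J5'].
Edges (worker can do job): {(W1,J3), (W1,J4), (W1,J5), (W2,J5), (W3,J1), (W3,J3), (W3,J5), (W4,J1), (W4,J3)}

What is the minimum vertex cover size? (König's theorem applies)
Minimum vertex cover size = 4

By König's theorem: in bipartite graphs,
min vertex cover = max matching = 4

Maximum matching has size 4, so minimum vertex cover also has size 4.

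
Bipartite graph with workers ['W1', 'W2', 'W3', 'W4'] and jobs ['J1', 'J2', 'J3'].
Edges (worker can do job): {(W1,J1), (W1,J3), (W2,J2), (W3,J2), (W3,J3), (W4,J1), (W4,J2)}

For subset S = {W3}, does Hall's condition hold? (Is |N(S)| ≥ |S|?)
Yes: |N(S)| = 2, |S| = 1

Subset S = {W3}
Neighbors N(S) = {J2, J3}

|N(S)| = 2, |S| = 1
Hall's condition: |N(S)| ≥ |S| is satisfied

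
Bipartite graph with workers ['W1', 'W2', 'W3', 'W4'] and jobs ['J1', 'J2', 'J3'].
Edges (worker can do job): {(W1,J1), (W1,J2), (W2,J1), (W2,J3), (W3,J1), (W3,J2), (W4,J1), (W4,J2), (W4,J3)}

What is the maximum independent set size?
Maximum independent set = 4

By König's theorem:
- Min vertex cover = Max matching = 3
- Max independent set = Total vertices - Min vertex cover
- Max independent set = 7 - 3 = 4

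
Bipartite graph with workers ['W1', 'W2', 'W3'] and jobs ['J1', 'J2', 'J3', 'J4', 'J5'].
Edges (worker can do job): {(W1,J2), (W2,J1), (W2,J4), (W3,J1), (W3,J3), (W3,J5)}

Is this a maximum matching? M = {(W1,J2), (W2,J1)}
No, size 2 is not maximum

Proposed matching has size 2.
Maximum matching size for this graph: 3.

This is NOT maximum - can be improved to size 3.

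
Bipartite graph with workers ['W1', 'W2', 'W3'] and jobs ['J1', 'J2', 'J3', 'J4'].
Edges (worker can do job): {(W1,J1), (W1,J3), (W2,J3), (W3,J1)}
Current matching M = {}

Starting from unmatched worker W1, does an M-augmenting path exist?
Yes: W1 → J3

An M-augmenting path alternates non-matching / matching edges, starting and ending at unmatched vertices.
Path: W1 → J3
(J3 is unmatched in M, so the path is augmenting.)
Flipping edges along this path would increase |M| from 0 to 1.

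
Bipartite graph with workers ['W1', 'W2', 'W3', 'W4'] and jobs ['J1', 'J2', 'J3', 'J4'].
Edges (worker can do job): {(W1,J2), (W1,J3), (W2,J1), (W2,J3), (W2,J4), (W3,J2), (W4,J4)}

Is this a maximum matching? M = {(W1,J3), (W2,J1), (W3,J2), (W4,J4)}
Yes, size 4 is maximum

Proposed matching has size 4.
Maximum matching size for this graph: 4.

This is a maximum matching.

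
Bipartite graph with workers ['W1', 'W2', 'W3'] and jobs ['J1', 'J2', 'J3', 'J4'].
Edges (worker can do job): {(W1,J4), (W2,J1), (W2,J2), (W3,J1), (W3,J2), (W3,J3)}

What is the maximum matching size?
Maximum matching size = 3

Maximum matching: {(W1,J4), (W2,J2), (W3,J3)}
Size: 3

This assigns 3 workers to 3 distinct jobs.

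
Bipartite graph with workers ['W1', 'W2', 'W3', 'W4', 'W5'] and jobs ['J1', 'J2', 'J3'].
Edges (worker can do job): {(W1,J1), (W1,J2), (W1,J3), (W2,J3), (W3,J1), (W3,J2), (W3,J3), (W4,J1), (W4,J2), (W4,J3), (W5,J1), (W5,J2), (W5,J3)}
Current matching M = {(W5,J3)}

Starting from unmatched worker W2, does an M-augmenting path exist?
Yes: W2 → J3 → W5 → J2

An M-augmenting path alternates non-matching / matching edges, starting and ending at unmatched vertices.
Path: W2 → J3 → W5 → J2
(J2 is unmatched in M, so the path is augmenting.)
Flipping edges along this path would increase |M| from 1 to 2.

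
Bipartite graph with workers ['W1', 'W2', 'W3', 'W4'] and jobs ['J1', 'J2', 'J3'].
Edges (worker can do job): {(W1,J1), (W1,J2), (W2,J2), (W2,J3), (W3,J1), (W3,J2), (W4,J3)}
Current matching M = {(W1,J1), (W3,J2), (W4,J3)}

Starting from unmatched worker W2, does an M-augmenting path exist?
No augmenting path from W2

Alternating search from W2 reaches jobs: {J1, J2, J3}.
Every reachable job is already matched in M, and following those matched edges back to workers exposes no further unvisited jobs.
No M-augmenting path from W2 exists.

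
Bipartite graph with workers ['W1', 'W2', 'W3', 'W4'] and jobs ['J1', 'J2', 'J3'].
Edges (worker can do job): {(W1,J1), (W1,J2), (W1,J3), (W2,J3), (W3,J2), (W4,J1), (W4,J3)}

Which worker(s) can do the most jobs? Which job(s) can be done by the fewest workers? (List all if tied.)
Most versatile: W1 (3 jobs); Least covered: J1, J2 (2 workers)

Worker degrees (jobs they can do): W1:3, W2:1, W3:1, W4:2
Job degrees (workers who can do it): J1:2, J2:2, J3:3

Maximum worker degree is 3, achieved by: W1
Minimum job degree is 2, achieved by: J1, J2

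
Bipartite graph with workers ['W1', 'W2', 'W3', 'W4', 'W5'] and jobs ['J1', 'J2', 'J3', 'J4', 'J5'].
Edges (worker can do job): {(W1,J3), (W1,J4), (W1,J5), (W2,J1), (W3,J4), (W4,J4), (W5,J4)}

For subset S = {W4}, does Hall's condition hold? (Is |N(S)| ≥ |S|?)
Yes: |N(S)| = 1, |S| = 1

Subset S = {W4}
Neighbors N(S) = {J4}

|N(S)| = 1, |S| = 1
Hall's condition: |N(S)| ≥ |S| is satisfied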